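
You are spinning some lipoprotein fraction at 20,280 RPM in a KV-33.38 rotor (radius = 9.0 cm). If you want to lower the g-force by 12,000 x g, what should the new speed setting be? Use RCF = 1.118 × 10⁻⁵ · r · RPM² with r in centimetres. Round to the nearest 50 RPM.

17100 RPM

Current RCF = 1.118 × 10⁻⁵ × 9 × (20280)² = 1.118 × 10⁻⁵ × 9 × 411,278,400 ≈ 41,382.8 × g
Target RCF = 41,382.8 − 12,000 = 29,382.8 × g
N² = 29,382.8 / (10.062 × 10⁻⁵) = 292,017,492
N ≈ √292,017,492 ≈ 17,088.5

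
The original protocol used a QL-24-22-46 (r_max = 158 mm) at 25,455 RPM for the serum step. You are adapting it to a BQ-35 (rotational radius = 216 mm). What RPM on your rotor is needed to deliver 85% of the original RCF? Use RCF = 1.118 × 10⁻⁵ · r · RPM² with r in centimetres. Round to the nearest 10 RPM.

Original rotor: r = 158 mm = 15.8 cm
RCF_original = 1.118 × 10⁻⁵ × 15.8 × (25455)² = 1.118 × 10⁻⁵ × 15.8 × 647,957,025 ≈ 114,457.7 × g
Target RCF = 0.85 × 114,457.7 ≈ 97,289 × g
Your rotor: r = 216 mm = 21.6 cm
97,289 = 1.118 × 10⁻⁵ × 21.6 × N²
N² = 97,289 / (24.1488 × 10⁻⁵) = 402,873,021
N ≈ √402,873,021 ≈ 20,071.7

20070 RPM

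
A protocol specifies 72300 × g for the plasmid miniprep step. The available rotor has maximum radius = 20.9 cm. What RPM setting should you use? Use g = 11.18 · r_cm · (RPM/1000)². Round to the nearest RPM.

17590 RPM

RCF = 11.18 × r × (N/1000)²
72,300 = 11.18 × 20.9 × (N/1000)²
(N/1000)² = 72,300 / 233.662 = 309.4213
N = 1000 × √309.4213 ≈ 17,590.4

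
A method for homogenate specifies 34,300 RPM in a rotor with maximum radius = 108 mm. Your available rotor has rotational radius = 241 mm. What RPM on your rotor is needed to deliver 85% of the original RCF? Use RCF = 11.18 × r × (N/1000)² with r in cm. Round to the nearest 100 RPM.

Original rotor: r = 108 mm = 10.8 cm
RCF_original = 11.18 × 10.8 × (34.3)² = 11.18 × 10.8 × 1,176.49 ≈ 142,054.1 × g
Target RCF = 0.85 × 142,054.1 ≈ 120,746 × g
Your rotor: r = 241 mm = 24.1 cm
120,746 = 11.18 × 24.1 × (N/1000)²
(N/1000)² = 120,746 / 269.438 = 448.1402
N = 1000 × √448.1402 ≈ 21,169.3

21200 RPM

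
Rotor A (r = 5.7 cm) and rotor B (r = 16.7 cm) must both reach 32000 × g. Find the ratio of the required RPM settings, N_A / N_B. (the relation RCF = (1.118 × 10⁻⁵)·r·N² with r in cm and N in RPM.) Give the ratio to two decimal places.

1.71

At fixed RCF, N ∝ 1/√r, so N_A/N_B = √(r_B/r_A) = √(16.7/5.7) = √2.929825 = 1.7117.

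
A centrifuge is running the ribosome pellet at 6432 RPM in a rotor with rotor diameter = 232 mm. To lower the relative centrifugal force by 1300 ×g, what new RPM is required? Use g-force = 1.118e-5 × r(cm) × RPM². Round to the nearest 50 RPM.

N₂ ≈ 5600 RPM

r = 232 mm / 2 = 116 mm = 11.6 cm
Current RCF = 1.118 × 10⁻⁵ × 11.6 × (6432)² = 1.118 × 10⁻⁵ × 11.6 × 41,370,624 ≈ 5,365.3 × g
Target RCF = 5,365.3 − 1,300 = 4,065.3 × g
N² = 4,065.3 / (12.9688 × 10⁻⁵) = 31,346,771
N ≈ √31,346,771 ≈ 5,598.8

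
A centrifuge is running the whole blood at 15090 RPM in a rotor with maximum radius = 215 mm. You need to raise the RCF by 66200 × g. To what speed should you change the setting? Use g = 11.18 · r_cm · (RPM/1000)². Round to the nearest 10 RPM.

22430 RPM

r = 215 mm = 21.5 cm
Current RCF = 11.18 × 21.5 × (15.09)² = 11.18 × 21.5 × 227.7081 ≈ 54,734.2 × g
Target RCF = 54,734.2 + 66,200 = 120,934.2 × g
(N/1000)² = 120,934.2 / 240.37 = 503.1169
N = 1000 × √503.1169 ≈ 22,430.3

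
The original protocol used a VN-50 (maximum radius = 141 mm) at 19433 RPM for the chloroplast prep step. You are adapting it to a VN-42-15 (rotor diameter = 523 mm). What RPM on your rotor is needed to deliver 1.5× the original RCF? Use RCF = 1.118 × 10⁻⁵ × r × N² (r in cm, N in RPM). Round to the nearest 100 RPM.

17500 RPM

Original rotor: r = 141 mm = 14.1 cm
RCF_original = 1.118 × 10⁻⁵ × 14.1 × (19433)² = 1.118 × 10⁻⁵ × 14.1 × 377,641,489 ≈ 59,530.6 × g
Target RCF = 1.5 × 59,530.6 ≈ 89,295.9 × g
Your rotor: r = 523 mm / 2 = 261.5 mm = 26.15 cm
89,295.9 = 1.118 × 10⁻⁵ × 26.15 × N²
N² = 89,295.9 / (29.2357 × 10⁻⁵) = 305,434,452
N ≈ √305,434,452 ≈ 17,476.7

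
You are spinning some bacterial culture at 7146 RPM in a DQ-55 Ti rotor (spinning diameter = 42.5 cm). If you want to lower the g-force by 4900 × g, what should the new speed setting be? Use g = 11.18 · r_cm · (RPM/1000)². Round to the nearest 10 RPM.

r = 42.5 / 2 = 21.25 cm
Current RCF = 11.18 × 21.25 × (7.146)² = 11.18 × 21.25 × 51.065316 ≈ 12,131.8 × g
Target RCF = 12,131.8 − 4,900 = 7,231.8 × g
(N/1000)² = 7,231.8 / 237.575 = 30.44007
N = 1000 × √30.44007 ≈ 5,517.3

5520 RPM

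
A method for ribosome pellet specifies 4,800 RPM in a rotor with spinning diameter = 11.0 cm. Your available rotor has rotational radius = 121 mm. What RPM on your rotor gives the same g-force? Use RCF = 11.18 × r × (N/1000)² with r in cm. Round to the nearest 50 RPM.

Original rotor: r = 11.0 / 2 = 5.5 cm
RCF = 11.18 × r × (N/1000)²
RCF_original = 11.18 × 5.5 × (4.8)² = 11.18 × 5.5 × 23.04 ≈ 1,416.7 × g
Your rotor: r = 121 mm = 12.1 cm
1,416.7 = 11.18 × 12.1 × (N/1000)²
(N/1000)² = 1,416.7 / 135.278 = 10.47251
N = 1000 × √10.47251 ≈ 3,236.1

≈ 3250 RPM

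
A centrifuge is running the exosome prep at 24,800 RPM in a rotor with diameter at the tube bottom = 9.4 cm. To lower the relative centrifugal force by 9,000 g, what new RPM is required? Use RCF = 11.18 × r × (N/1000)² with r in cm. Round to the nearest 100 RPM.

≈ 21100 RPM

r = 9.4 / 2 = 4.7 cm
Current RCF = 11.18 × 4.7 × (24.8)² = 11.18 × 4.7 × 615.04 ≈ 32,317.9 × g
Target RCF = 32,317.9 − 9,000 = 23,317.9 × g
(N/1000)² = 23,317.9 / 52.546 = 443.7617
N = 1000 × √443.7617 ≈ 21,065.7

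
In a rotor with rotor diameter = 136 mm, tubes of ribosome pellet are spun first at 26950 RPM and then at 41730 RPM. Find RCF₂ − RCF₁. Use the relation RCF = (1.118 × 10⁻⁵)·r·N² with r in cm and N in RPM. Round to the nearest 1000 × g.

77000 g

r = 136 mm / 2 = 68 mm = 6.8 cm
RCF₁ = 1.118 × 10⁻⁵ × 6.8 × (26950)² = 1.118 × 10⁻⁵ × 6.8 × 726,302,500 ≈ 55,216.4 × g
RCF₂ = 1.118 × 10⁻⁵ × 6.8 × (41730)² = 1.118 × 10⁻⁵ × 6.8 × 1,741,392,900 ≈ 132,387.7 × g
Increase = 132,387.7 − 55,216.4 = 77,171.3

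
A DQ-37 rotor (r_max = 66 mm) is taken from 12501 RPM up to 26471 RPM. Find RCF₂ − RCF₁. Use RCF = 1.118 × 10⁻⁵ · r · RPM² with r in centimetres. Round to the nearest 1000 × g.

40000 × g

r = 66 mm = 6.6 cm
RCF₁ = 1.118 × 10⁻⁵ × 6.6 × (12501)² = 1.118 × 10⁻⁵ × 6.6 × 156,275,001 ≈ 11,531.2 × g
RCF₂ = 1.118 × 10⁻⁵ × 6.6 × (26471)² = 1.118 × 10⁻⁵ × 6.6 × 700,713,841 ≈ 51,704.3 × g
Increase = 51,704.3 − 11,531.2 = 40,173.1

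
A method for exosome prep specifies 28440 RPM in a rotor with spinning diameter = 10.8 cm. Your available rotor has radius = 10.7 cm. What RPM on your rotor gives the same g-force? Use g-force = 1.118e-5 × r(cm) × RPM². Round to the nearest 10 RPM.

Original rotor: r = 10.8 / 2 = 5.4 cm
RCF = 1.118 × 10⁻⁵ × r × N²
RCF_original = 1.118 × 10⁻⁵ × 5.4 × (28440)² = 1.118 × 10⁻⁵ × 5.4 × 808,833,600 ≈ 48,830.9 × g
48,830.9 = 1.118 × 10⁻⁵ × 10.7 × N²
N² = 48,830.9 / (11.9626 × 10⁻⁵) = 408,196,379
N ≈ √408,196,379 ≈ 20,203.9

20200 RPM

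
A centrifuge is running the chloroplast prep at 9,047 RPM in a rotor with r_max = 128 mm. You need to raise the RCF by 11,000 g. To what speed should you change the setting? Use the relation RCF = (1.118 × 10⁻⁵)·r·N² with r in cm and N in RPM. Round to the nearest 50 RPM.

r = 128 mm = 12.8 cm
Current RCF = 1.118 × 10⁻⁵ × 12.8 × (9047)² = 1.118 × 10⁻⁵ × 12.8 × 81,848,209 ≈ 11,712.8 × g
Target RCF = 11,712.8 + 11,000 = 22,712.8 × g
N² = 22,712.8 / (14.3104 × 10⁻⁵) = 158,715,340
N ≈ √158,715,340 ≈ 12,598.2

≈ 12600 RPM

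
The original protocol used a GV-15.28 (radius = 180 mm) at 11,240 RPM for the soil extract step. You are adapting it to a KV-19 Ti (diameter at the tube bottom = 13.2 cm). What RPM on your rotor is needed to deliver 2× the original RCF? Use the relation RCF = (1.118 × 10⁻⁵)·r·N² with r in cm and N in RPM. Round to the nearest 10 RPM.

Original rotor: r = 180 mm = 18.0 cm
RCF_original = 1.118 × 10⁻⁵ × 18 × (11240)² = 1.118 × 10⁻⁵ × 18 × 126,337,600 ≈ 25,424.2 × g
Target RCF = 2 × 25,424.2 ≈ 50,848.4 × g
Your rotor: r = 13.2 / 2 = 6.6 cm
50,848.4 = 1.118 × 10⁻⁵ × 6.6 × N²
N² = 50,848.4 / (7.3788 × 10⁻⁵) = 689,114,761
N ≈ √689,114,761 ≈ 26,251.0

≈ 26250 RPM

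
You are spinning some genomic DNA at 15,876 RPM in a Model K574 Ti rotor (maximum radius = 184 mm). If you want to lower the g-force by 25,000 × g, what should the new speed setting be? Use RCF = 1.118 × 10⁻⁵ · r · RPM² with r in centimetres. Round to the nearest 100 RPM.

r = 184 mm = 18.4 cm
Current RCF = 1.118 × 10⁻⁵ × 18.4 × (15876)² = 1.118 × 10⁻⁵ × 18.4 × 252,047,376 ≈ 51,849.2 × g
Target RCF = 51,849.2 − 25,000 = 26,849.2 × g
N² = 26,849.2 / (20.5712 × 10⁻⁵) = 130,518,395
N ≈ √130,518,395 ≈ 11,424.5

11400 RPM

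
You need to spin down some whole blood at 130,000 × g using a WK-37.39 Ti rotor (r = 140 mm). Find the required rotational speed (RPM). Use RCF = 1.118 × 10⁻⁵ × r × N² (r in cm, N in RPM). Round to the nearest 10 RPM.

28820 RPM

r = 140 mm = 14.0 cm
130,000 = 1.118 × 10⁻⁵ × 14 × N²
N² = 130,000 / (15.652 × 10⁻⁵) = 830,564,784
N ≈ √830,564,784 ≈ 28,819.5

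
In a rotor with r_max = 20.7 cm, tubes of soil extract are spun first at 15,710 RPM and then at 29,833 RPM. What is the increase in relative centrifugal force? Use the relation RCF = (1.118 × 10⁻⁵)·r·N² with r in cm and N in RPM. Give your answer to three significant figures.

149000 g

RCF₁ = 1.118 × 10⁻⁵ × 20.7 × (15710)² = 1.118 × 10⁻⁵ × 20.7 × 246,804,100 ≈ 57,116.9 × g
RCF₂ = 1.118 × 10⁻⁵ × 20.7 × (29833)² = 1.118 × 10⁻⁵ × 20.7 × 890,007,889 ≈ 205,971 × g
Increase = 205,971 − 57,116.9 = 148,854.1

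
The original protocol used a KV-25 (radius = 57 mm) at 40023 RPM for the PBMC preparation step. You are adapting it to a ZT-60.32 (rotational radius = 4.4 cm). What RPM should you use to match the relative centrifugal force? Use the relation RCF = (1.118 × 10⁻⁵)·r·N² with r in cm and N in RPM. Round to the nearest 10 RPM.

45550 RPM

Original rotor: r = 57 mm = 5.7 cm
RCF = 1.118 × 10⁻⁵ × r × N²
RCF_original = 1.118 × 10⁻⁵ × 5.7 × (40023)² = 1.118 × 10⁻⁵ × 5.7 × 1,601,840,529 ≈ 102,078.9 × g
102,078.9 = 1.118 × 10⁻⁵ × 4.4 × N²
N² = 102,078.9 / (4.9192 × 10⁻⁵) = 2,075,111,807
N ≈ √2,075,111,807 ≈ 45,553.4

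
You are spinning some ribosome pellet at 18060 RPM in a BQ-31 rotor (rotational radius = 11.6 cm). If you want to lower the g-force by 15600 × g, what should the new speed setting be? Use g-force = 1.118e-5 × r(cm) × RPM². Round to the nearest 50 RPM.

N₂ ≈ 14350 RPM

Current RCF = 1.118 × 10⁻⁵ × 11.6 × (18060)² = 1.118 × 10⁻⁵ × 11.6 × 326,163,600 ≈ 42,299.5 × g
Target RCF = 42,299.5 − 15,600 = 26,699.5 × g
N² = 26,699.5 / (12.9688 × 10⁻⁵) = 205,874,869
N ≈ √205,874,869 ≈ 14,348.3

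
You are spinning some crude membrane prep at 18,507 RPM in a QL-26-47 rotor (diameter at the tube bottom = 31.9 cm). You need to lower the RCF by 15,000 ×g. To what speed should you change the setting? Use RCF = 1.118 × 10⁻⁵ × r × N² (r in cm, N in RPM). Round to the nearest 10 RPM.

16070 RPM

r = 31.9 / 2 = 15.95 cm
Current RCF = 1.118 × 10⁻⁵ × 15.95 × (18507)² = 1.118 × 10⁻⁵ × 15.95 × 342,509,049 ≈ 61,076.6 × g
Target RCF = 61,076.6 − 15,000 = 46,076.6 × g
N² = 46,076.6 / (17.8321 × 10⁻⁵) = 258,391,328
N ≈ √258,391,328 ≈ 16,074.6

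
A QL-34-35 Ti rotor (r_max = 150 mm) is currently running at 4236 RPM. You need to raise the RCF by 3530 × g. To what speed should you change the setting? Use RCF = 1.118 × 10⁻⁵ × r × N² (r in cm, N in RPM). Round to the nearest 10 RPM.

r = 150 mm = 15.0 cm
Current RCF = 1.118 × 10⁻⁵ × 15 × (4236)² = 1.118 × 10⁻⁵ × 15 × 17,943,696 ≈ 3,009.2 × g
Target RCF = 3,009.2 + 3,530 = 6,539.2 × g
N² = 6,539.2 / (16.77 × 10⁻⁵) = 38,993,441
N ≈ √38,993,441 ≈ 6,244.5

N₂ ≈ 6240 RPM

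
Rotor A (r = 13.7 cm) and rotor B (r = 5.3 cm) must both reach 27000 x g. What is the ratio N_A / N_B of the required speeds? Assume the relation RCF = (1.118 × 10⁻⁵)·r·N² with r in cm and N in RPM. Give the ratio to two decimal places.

At fixed RCF, N ∝ 1/√r, so N_A/N_B = √(r_B/r_A) = √(5.3/13.7) = √0.386861 = 0.6220.

0.62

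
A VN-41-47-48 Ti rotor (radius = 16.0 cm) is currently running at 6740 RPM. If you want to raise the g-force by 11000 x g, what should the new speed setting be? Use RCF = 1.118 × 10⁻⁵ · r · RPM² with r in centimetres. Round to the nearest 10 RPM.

Current RCF = 1.118 × 10⁻⁵ × 16 × (6740)² = 1.118 × 10⁻⁵ × 16 × 45,427,600 ≈ 8,126.1 × g
Target RCF = 8,126.1 + 11,000 = 19,126.1 × g
N² = 19,126.1 / (17.888 × 10⁻⁵) = 106,921,400
N ≈ √106,921,400 ≈ 10,340.3

≈ 10340 RPM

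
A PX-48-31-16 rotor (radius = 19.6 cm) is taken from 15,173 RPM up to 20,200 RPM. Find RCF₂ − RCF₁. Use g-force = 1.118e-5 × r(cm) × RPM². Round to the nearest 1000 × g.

RCF₁ = 1.118 × 10⁻⁵ × 19.6 × (15173)² = 1.118 × 10⁻⁵ × 19.6 × 230,219,929 ≈ 50,447.6 × g
RCF₂ = 1.118 × 10⁻⁵ × 19.6 × (20200)² = 1.118 × 10⁻⁵ × 19.6 × 408,040,000 ≈ 89,413 × g
Increase = 89,413 − 50,447.6 = 38,965.4

≈ 39000 × g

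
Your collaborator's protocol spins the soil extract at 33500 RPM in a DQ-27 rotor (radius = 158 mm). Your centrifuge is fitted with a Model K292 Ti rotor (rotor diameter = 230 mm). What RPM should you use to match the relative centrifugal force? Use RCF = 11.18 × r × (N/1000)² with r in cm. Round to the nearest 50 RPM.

Original rotor: r = 158 mm = 15.8 cm
RCF = 11.18 × r × (N/1000)²
RCF_original = 11.18 × 15.8 × (33.5)² = 11.18 × 15.8 × 1,122.25 ≈ 198,238.7 × g
Your rotor: r = 230 mm / 2 = 115 mm = 11.5 cm
198,238.7 = 11.18 × 11.5 × (N/1000)²
(N/1000)² = 198,238.7 / 128.57 = 1541.874
N = 1000 × √1541.874 ≈ 39,266.7

≈ 39250 RPM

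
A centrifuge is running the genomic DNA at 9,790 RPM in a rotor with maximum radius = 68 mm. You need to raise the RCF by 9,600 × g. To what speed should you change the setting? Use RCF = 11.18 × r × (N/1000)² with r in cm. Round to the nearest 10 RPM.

N₂ ≈ 14900 RPM

r = 68 mm = 6.8 cm
Current RCF = 11.18 × 6.8 × (9.79)² = 11.18 × 6.8 × 95.8441 ≈ 7,286.5 × g
Target RCF = 7,286.5 + 9,600 = 16,886.5 × g
(N/1000)² = 16,886.5 / 76.024 = 222.1206
N = 1000 × √222.1206 ≈ 14,903.7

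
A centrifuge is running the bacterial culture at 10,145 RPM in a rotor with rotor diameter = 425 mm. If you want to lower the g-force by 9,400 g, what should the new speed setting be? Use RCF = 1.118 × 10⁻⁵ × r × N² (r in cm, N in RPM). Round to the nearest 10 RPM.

7960 RPM

r = 425 mm / 2 = 212.5 mm = 21.25 cm
Current RCF = 1.118 × 10⁻⁵ × 21.25 × (10145)² = 1.118 × 10⁻⁵ × 21.25 × 102,921,025 ≈ 24,451.5 × g
Target RCF = 24,451.5 − 9,400 = 15,051.5 × g
N² = 15,051.5 / (23.7575 × 10⁻⁵) = 63,354,730
N ≈ √63,354,730 ≈ 7,959.6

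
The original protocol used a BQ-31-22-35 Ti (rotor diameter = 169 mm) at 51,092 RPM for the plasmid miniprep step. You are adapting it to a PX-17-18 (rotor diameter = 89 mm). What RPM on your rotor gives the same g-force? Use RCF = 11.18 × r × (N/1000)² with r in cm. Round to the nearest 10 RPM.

Original rotor: r = 169 mm / 2 = 84.5 mm = 8.45 cm
RCF_original = 11.18 × 8.45 × (51.092)² = 11.18 × 8.45 × 2,610.392464 ≈ 246,606.4 × g
Your rotor: r = 89 mm / 2 = 44.5 mm = 4.45 cm
246,606.4 = 11.18 × 4.45 × (N/1000)²
(N/1000)² = 246,606.4 / 49.751 = 4956.813
N = 1000 × √4956.813 ≈ 70,404.6

70400 RPM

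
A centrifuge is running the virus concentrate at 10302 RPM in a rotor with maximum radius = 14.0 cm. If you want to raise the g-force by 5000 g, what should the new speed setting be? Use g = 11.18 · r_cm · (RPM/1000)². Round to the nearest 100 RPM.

≈ 11800 RPM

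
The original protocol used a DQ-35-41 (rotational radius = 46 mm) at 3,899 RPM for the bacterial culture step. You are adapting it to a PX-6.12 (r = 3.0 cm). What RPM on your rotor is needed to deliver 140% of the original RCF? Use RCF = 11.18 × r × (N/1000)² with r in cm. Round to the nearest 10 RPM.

Original rotor: r = 46 mm = 4.6 cm
RCF_original = 11.18 × 4.6 × (3.899)² = 11.18 × 4.6 × 15.202201 ≈ 781.8 × g
Target RCF = 1.4 × 781.8 ≈ 1,094.5 × g
1,094.5 = 11.18 × 3 × (N/1000)²
(N/1000)² = 1,094.5 / 33.54 = 32.63268
N = 1000 × √32.63268 ≈ 5,712.5

5710 RPM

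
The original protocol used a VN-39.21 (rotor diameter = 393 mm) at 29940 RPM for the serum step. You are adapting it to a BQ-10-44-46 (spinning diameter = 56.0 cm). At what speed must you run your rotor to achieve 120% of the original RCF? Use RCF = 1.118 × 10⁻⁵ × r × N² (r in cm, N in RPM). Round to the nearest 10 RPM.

27480 RPM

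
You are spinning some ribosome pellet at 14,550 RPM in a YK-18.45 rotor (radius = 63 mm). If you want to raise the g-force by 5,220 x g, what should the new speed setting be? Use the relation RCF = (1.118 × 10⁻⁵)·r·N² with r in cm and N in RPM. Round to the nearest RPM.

≈ 16906 RPM

r = 63 mm = 6.3 cm
Current RCF = 1.118 × 10⁻⁵ × 6.3 × (14550)² = 1.118 × 10⁻⁵ × 6.3 × 211,702,500 ≈ 14,911.1 × g
Target RCF = 14,911.1 + 5,220 = 20,131.1 × g
N² = 20,131.1 / (7.0434 × 10⁻⁵) = 285,815,089
N ≈ √285,815,089 ≈ 16,906.1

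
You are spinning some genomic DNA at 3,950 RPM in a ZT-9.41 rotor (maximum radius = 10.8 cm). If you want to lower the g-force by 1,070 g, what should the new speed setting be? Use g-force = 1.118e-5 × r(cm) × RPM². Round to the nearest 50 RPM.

Current RCF = 1.118 × 10⁻⁵ × 10.8 × (3950)² = 1.118 × 10⁻⁵ × 10.8 × 15,602,500 ≈ 1,883.9 × g
Target RCF = 1,883.9 − 1,070 = 813.9 × g
N² = 813.9 / (12.0744 × 10⁻⁵) = 6,740,708
N ≈ √6,740,708 ≈ 2,596.3

≈ 2600 RPM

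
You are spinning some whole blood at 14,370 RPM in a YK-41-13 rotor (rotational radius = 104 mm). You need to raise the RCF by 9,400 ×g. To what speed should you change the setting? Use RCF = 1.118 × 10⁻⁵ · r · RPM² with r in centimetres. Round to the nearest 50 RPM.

r = 104 mm = 10.4 cm
Current RCF = 1.118 × 10⁻⁵ × 10.4 × (14370)² = 1.118 × 10⁻⁵ × 10.4 × 206,496,900 ≈ 24,009.8 × g
Target RCF = 24,009.8 + 9,400 = 33,409.8 × g
N² = 33,409.8 / (11.6272 × 10⁻⁵) = 287,341,750
N ≈ √287,341,750 ≈ 16,951.2

≈ 16950 RPM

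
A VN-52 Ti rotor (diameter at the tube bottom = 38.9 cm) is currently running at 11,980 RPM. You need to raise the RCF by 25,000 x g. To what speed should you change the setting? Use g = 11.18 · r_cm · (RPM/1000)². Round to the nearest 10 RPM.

16080 RPM

r = 38.9 / 2 = 19.45 cm
Current RCF = 11.18 × 19.45 × (11.98)² = 11.18 × 19.45 × 143.5204 ≈ 31,208.7 × g
Target RCF = 31,208.7 + 25,000 = 56,208.7 × g
(N/1000)² = 56,208.7 / 217.451 = 258.489
N = 1000 × √258.489 ≈ 16,077.6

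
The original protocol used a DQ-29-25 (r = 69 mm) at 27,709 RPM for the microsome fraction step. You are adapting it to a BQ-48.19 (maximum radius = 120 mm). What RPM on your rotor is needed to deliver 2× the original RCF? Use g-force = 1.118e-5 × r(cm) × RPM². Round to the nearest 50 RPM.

≈ 29700 RPM

Original rotor: r = 69 mm = 6.9 cm
RCF = 1.118 × 10⁻⁵ × r × N²
RCF_original = 1.118 × 10⁻⁵ × 6.9 × (27709)² = 1.118 × 10⁻⁵ × 6.9 × 767,788,681 ≈ 59,228.8 × g
Target RCF = 2 × 59,228.8 ≈ 118,457.6 × g
Your rotor: r = 120 mm = 12.0 cm
118,457.6 = 1.118 × 10⁻⁵ × 12 × N²
N² = 118,457.6 / (13.416 × 10⁻⁵) = 882,957,662
N ≈ √882,957,662 ≈ 29,714.6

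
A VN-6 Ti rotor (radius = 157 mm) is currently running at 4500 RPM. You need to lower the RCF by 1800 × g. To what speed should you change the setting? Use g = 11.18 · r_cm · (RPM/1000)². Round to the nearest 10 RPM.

r = 157 mm = 15.7 cm
Current RCF = 11.18 × 15.7 × (4.5)² = 11.18 × 15.7 × 20.25 ≈ 3,554.4 × g
Target RCF = 3,554.4 − 1,800 = 1,754.4 × g
(N/1000)² = 1,754.4 / 175.526 = 9.9951
N = 1000 × √9.9951 ≈ 3,161.5

≈ 3160 RPM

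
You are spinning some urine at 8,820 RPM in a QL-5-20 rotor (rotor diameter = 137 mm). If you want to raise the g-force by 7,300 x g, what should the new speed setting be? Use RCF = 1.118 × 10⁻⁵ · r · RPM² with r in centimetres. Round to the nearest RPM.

r = 137 mm / 2 = 68.5 mm = 6.85 cm
Current RCF = 1.118 × 10⁻⁵ × 6.85 × (8820)² = 1.118 × 10⁻⁵ × 6.85 × 77,792,400 ≈ 5,957.6 × g
Target RCF = 5,957.6 + 7,300 = 13,257.6 × g
N² = 13,257.6 / (7.6583 × 10⁻⁵) = 173,114,138
N ≈ √173,114,138 ≈ 13,157.3

13157 RPM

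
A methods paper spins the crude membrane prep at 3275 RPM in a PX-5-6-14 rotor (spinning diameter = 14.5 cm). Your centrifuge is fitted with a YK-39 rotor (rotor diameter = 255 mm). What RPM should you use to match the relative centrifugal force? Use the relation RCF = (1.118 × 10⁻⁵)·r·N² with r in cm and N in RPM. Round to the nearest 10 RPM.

≈ 2470 RPM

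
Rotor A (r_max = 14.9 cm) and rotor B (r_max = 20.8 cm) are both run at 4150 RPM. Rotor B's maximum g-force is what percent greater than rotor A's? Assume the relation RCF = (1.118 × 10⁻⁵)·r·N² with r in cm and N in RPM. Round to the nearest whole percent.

At equal RPM, RCF scales linearly with r: ratio = 20.8 / 14.9 = 1.3960.
So rotor B delivers 39.6% more g-force.

40%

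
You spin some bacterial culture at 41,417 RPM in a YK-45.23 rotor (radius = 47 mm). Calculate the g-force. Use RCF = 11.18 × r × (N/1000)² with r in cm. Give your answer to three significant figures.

90100 g

r = 47 mm = 4.7 cm
RCF = 11.18 × 4.7 × (41.417)² = 11.18 × 4.7 × 1,715.367889 ≈ 90,135.7 × g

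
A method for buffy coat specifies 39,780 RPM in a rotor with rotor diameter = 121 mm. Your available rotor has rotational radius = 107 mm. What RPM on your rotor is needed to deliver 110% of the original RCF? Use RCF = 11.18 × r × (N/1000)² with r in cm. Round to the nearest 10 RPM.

31370 RPM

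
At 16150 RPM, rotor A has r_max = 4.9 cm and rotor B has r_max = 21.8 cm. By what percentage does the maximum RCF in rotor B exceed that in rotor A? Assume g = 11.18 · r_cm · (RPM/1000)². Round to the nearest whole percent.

At equal RPM, RCF scales linearly with r: ratio = 21.8 / 4.9 = 4.4490.
So rotor B delivers 344.9% more g-force.

345%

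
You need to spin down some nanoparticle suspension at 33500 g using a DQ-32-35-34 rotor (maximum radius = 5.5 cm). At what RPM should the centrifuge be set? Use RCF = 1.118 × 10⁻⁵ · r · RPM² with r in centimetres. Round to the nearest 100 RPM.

N ≈ 23300 RPM

33,500 = 1.118 × 10⁻⁵ × 5.5 × N²
N² = 33,500 / (6.149 × 10⁻⁵) = 544,804,033
N ≈ √544,804,033 ≈ 23,341.0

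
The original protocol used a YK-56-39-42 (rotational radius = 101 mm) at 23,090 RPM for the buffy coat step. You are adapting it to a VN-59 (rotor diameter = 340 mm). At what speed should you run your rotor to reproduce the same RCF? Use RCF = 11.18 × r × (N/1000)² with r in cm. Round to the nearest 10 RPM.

≈ 17800 RPM

Original rotor: r = 101 mm = 10.1 cm
RCF = 11.18 × r × (N/1000)²
RCF_original = 11.18 × 10.1 × (23.09)² = 11.18 × 10.1 × 533.1481 ≈ 60,202 × g
Your rotor: r = 340 mm / 2 = 170 mm = 17 cm
60,202 = 11.18 × 17 × (N/1000)²
(N/1000)² = 60,202 / 190.06 = 316.7526
N = 1000 × √316.7526 ≈ 17,797.5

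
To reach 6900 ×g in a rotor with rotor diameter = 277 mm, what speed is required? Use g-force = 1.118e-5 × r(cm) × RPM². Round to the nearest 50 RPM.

N ≈ 6700 RPM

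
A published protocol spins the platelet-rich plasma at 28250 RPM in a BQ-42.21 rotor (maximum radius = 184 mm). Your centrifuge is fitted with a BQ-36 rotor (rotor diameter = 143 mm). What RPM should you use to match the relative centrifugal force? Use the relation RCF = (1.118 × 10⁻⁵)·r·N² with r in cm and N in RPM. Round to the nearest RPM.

≈ 45318 RPM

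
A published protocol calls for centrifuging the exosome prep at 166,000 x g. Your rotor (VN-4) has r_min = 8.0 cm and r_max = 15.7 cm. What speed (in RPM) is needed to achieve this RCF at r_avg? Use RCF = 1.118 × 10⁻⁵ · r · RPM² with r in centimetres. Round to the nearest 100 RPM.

r_avg = (8.0 + 15.7) / 2 = 11.85 cm
RCF = 1.118 × 10⁻⁵ × r × N²
166,000 = 1.118 × 10⁻⁵ × 11.85 × N²
N² = 166,000 / (13.2483 × 10⁻⁵) = 1,252,990,950
N ≈ √1,252,990,950 ≈ 35,397.6

N ≈ 35400 RPM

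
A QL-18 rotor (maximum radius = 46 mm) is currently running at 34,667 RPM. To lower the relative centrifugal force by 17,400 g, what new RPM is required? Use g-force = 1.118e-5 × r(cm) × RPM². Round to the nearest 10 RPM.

r = 46 mm = 4.6 cm
Current RCF = 1.118 × 10⁻⁵ × 4.6 × (34667)² = 1.118 × 10⁻⁵ × 4.6 × 1,201,800,889 ≈ 61,806.2 × g
Target RCF = 61,806.2 − 17,400 = 44,406.2 × g
N² = 44,406.2 / (5.1428 × 10⁻⁵) = 863,463,483
N ≈ √863,463,483 ≈ 29,384.7

≈ 29380 RPM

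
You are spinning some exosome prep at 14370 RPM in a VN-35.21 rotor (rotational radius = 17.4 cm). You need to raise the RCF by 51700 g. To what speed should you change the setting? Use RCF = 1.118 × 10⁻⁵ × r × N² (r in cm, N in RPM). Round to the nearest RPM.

N₂ ≈ 21732 RPM

Current RCF = 1.118 × 10⁻⁵ × 17.4 × (14370)² = 1.118 × 10⁻⁵ × 17.4 × 206,496,900 ≈ 40,170.3 × g
Target RCF = 40,170.3 + 51,700 = 91,870.3 × g
N² = 91,870.3 / (19.4532 × 10⁻⁵) = 472,263,175
N ≈ √472,263,175 ≈ 21,731.6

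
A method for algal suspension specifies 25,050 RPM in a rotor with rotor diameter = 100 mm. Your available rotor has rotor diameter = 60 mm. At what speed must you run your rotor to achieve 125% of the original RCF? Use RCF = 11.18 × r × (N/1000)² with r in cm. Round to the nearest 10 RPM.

Original rotor: r = 100 mm / 2 = 50 mm = 5 cm
RCF = 11.18 × r × (N/1000)²
RCF_original = 11.18 × 5 × (25.05)² = 11.18 × 5 × 627.5025 ≈ 35,077.4 × g
Target RCF = 1.25 × 35,077.4 ≈ 43,846.8 × g
Your rotor: r = 60 mm / 2 = 30 mm = 3 cm
43,846.8 = 11.18 × 3 × (N/1000)²
(N/1000)² = 43,846.8 / 33.54 = 1307.299
N = 1000 × √1307.299 ≈ 36,156.6

≈ 36160 RPM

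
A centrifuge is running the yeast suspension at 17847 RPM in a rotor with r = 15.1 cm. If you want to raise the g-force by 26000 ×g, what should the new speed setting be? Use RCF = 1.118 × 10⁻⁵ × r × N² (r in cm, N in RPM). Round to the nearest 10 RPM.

≈ 21740 RPM

Current RCF = 1.118 × 10⁻⁵ × 15.1 × (17847)² = 1.118 × 10⁻⁵ × 15.1 × 318,515,409 ≈ 53,771.1 × g
Target RCF = 53,771.1 + 26,000 = 79,771.1 × g
N² = 79,771.1 / (16.8818 × 10⁻⁵) = 472,527,219
N ≈ √472,527,219 ≈ 21,737.7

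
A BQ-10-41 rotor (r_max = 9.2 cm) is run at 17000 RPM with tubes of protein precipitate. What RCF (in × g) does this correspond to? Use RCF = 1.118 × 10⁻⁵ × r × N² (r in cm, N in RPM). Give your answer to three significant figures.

RCF = 1.118 × 10⁻⁵ × r × N²
RCF = 1.118 × 10⁻⁵ × 9.2 × (17000)² = 1.118 × 10⁻⁵ × 9.2 × 289,000,000 ≈ 29,725.4 × g

RCF ≈ 29700 × g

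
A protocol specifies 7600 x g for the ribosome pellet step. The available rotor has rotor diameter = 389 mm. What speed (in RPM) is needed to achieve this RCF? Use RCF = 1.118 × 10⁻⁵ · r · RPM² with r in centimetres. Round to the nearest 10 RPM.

r = 389 mm / 2 = 194.5 mm = 19.45 cm
7,600 = 1.118 × 10⁻⁵ × 19.45 × N²
N² = 7,600 / (21.7451 × 10⁻⁵) = 34,950,403
N ≈ √34,950,403 ≈ 5,911.9

≈ 5910 RPM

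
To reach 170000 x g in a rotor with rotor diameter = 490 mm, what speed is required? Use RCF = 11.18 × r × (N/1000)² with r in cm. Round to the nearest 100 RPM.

N ≈ 24900 RPM

r = 490 mm / 2 = 245 mm = 24.5 cm
170,000 = 11.18 × 24.5 × (N/1000)²
(N/1000)² = 170,000 / 273.91 = 620.6418
N = 1000 × √620.6418 ≈ 24,912.7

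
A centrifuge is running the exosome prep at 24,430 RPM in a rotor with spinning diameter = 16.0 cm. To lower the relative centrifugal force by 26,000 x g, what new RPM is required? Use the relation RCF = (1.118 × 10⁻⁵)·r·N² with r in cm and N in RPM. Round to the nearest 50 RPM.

N₂ ≈ 17500 RPM

r = 16.0 / 2 = 8 cm
Current RCF = 1.118 × 10⁻⁵ × 8 × (24430)² = 1.118 × 10⁻⁵ × 8 × 596,824,900 ≈ 53,380 × g
Target RCF = 53,380 − 26,000 = 27,380 × g
N² = 27,380 / (8.944 × 10⁻⁵) = 306,127,013
N ≈ √306,127,013 ≈ 17,496.5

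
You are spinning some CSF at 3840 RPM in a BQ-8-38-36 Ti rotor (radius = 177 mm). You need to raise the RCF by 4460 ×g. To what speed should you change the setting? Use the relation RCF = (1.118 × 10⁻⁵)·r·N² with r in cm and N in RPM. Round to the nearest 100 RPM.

r = 177 mm = 17.7 cm
Current RCF = 1.118 × 10⁻⁵ × 17.7 × (3840)² = 1.118 × 10⁻⁵ × 17.7 × 14,745,600 ≈ 2,917.9 × g
Target RCF = 2,917.9 + 4,460 = 7,377.9 × g
N² = 7,377.9 / (19.7886 × 10⁻⁵) = 37,283,588
N ≈ √37,283,588 ≈ 6,106.0

N₂ ≈ 6100 RPM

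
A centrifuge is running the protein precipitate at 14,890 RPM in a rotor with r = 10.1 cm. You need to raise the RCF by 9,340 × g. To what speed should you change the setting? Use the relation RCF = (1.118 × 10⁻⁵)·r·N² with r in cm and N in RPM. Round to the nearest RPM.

Current RCF = 1.118 × 10⁻⁵ × 10.1 × (14890)² = 1.118 × 10⁻⁵ × 10.1 × 221,712,100 ≈ 25,035.3 × g
Target RCF = 25,035.3 + 9,340 = 34,375.3 × g
N² = 34,375.3 / (11.2918 × 10⁻⁵) = 304,427,106
N ≈ √304,427,106 ≈ 17,447.8

≈ 17448 RPM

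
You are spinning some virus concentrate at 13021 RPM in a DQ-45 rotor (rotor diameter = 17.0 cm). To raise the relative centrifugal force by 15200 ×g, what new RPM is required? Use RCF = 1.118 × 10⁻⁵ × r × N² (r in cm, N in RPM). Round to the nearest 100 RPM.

≈ 18200 RPM

r = 17.0 / 2 = 8.5 cm
Current RCF = 1.118 × 10⁻⁵ × 8.5 × (13021)² = 1.118 × 10⁻⁵ × 8.5 × 169,546,441 ≈ 16,112 × g
Target RCF = 16,112 + 15,200 = 31,312 × g
N² = 31,312 / (9.503 × 10⁻⁵) = 329,495,949
N ≈ √329,495,949 ≈ 18,152.0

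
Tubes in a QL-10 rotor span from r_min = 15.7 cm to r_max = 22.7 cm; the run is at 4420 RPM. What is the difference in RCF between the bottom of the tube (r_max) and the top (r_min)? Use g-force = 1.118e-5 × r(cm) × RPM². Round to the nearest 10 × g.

1530 g

ΔRCF = 1.118 × 10⁻⁵ × (r_max − r_min) × N² = 1.118 × 10⁻⁵ × 7.0 × 19,536,400 ≈ 1,528.9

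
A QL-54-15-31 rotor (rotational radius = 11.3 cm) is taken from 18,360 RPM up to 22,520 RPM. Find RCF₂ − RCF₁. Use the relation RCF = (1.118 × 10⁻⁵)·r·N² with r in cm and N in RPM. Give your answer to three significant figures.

21500 × g

RCF₁ = 1.118 × 10⁻⁵ × 11.3 × (18360)² = 1.118 × 10⁻⁵ × 11.3 × 337,089,600 ≈ 42,585.9 × g
RCF₂ = 1.118 × 10⁻⁵ × 11.3 × (22520)² = 1.118 × 10⁻⁵ × 11.3 × 507,150,400 ≈ 64,070.3 × g
Increase = 64,070.3 − 42,585.9 = 21,484.4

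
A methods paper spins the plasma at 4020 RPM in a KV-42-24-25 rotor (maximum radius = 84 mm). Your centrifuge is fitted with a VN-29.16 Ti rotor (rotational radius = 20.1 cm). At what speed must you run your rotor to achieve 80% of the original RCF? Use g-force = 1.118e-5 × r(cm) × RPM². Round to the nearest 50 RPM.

≈ 2300 RPM

Original rotor: r = 84 mm = 8.4 cm
RCF_original = 1.118 × 10⁻⁵ × 8.4 × (4020)² = 1.118 × 10⁻⁵ × 8.4 × 16,160,400 ≈ 1,517.7 × g
Target RCF = 0.8 × 1,517.7 ≈ 1,214.2 × g
1,214.2 = 1.118 × 10⁻⁵ × 20.1 × N²
N² = 1,214.2 / (22.4718 × 10⁻⁵) = 5,403,216
N ≈ √5,403,216 ≈ 2,324.5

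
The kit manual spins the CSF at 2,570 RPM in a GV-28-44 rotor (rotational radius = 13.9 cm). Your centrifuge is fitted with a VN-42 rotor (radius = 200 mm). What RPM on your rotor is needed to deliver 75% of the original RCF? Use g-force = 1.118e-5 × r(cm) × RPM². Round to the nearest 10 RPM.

RCF_original = 1.118 × 10⁻⁵ × 13.9 × (2570)² = 1.118 × 10⁻⁵ × 13.9 × 6,604,900 ≈ 1,026.4 × g
Target RCF = 0.75 × 1,026.4 ≈ 769.8 × g
Your rotor: r = 200 mm = 20.0 cm
769.8 = 1.118 × 10⁻⁵ × 20 × N²
N² = 769.8 / (22.36 × 10⁻⁵) = 3,442,755
N ≈ √3,442,755 ≈ 1,855.5

1860 RPM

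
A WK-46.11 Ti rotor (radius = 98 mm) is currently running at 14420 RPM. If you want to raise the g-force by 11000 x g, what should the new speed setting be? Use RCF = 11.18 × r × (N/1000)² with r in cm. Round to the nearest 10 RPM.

r = 98 mm = 9.8 cm
Current RCF = 11.18 × 9.8 × (14.42)² = 11.18 × 9.8 × 207.9364 ≈ 22,782.3 × g
Target RCF = 22,782.3 + 11,000 = 33,782.3 × g
(N/1000)² = 33,782.3 / 109.564 = 308.3339
N = 1000 × √308.3339 ≈ 17,559.4

≈ 17560 RPM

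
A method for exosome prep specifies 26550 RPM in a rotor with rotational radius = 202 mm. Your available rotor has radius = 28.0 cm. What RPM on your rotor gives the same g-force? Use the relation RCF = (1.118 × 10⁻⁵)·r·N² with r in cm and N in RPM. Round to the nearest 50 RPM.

Original rotor: r = 202 mm = 20.2 cm
RCF = 1.118 × 10⁻⁵ × r × N²
RCF_original = 1.118 × 10⁻⁵ × 20.2 × (26550)² = 1.118 × 10⁻⁵ × 20.2 × 704,902,500 ≈ 159,192.4 × g
159,192.4 = 1.118 × 10⁻⁵ × 28 × N²
N² = 159,192.4 / (31.304 × 10⁻⁵) = 508,536,928
N ≈ √508,536,928 ≈ 22,550.8

≈ 22550 RPM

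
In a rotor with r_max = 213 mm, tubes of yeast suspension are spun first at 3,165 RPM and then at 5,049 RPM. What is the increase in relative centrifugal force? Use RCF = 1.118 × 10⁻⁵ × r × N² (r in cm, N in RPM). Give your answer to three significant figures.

≈ 3690 ×g

r = 213 mm = 21.3 cm
RCF₁ = 1.118 × 10⁻⁵ × 21.3 × (3165)² = 1.118 × 10⁻⁵ × 21.3 × 10,017,225 ≈ 2,385.4 × g
RCF₂ = 1.118 × 10⁻⁵ × 21.3 × (5049)² = 1.118 × 10⁻⁵ × 21.3 × 25,492,401 ≈ 6,070.6 × g
Increase = 6,070.6 − 2,385.4 = 3,685.2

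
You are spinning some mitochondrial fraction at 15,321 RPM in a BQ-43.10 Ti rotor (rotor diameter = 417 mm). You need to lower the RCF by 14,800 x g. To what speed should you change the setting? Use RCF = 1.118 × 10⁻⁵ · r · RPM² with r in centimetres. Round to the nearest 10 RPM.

N₂ ≈ 13090 RPM

r = 417 mm / 2 = 208.5 mm = 20.85 cm
Current RCF = 1.118 × 10⁻⁵ × 20.85 × (15321)² = 1.118 × 10⁻⁵ × 20.85 × 234,733,041 ≈ 54,717 × g
Target RCF = 54,717 − 14,800 = 39,917 × g
N² = 39,917 / (23.3103 × 10⁻⁵) = 171,241,897
N ≈ √171,241,897 ≈ 13,085.9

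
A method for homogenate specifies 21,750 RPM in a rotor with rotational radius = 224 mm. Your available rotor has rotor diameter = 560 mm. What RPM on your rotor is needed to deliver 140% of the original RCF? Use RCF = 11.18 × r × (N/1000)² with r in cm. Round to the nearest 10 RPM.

≈ 23020 RPM

Original rotor: r = 224 mm = 22.4 cm
RCF_original = 11.18 × 22.4 × (21.75)² = 11.18 × 22.4 × 473.0625 ≈ 118,470 × g
Target RCF = 1.4 × 118,470 ≈ 165,858 × g
Your rotor: r = 560 mm / 2 = 280 mm = 28 cm
165,858 = 11.18 × 28 × (N/1000)²
(N/1000)² = 165,858 / 313.04 = 529.8301
N = 1000 × √529.8301 ≈ 23,018.0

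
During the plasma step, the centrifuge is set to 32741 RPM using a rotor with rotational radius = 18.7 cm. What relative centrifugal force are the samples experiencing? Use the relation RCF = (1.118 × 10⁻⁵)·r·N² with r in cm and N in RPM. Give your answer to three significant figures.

RCF = 1.118 × 10⁻⁵ × r × N²
RCF = 1.118 × 10⁻⁵ × 18.7 × (32741)² = 1.118 × 10⁻⁵ × 18.7 × 1,071,973,081 ≈ 224,113.1 × g

≈ 224000 g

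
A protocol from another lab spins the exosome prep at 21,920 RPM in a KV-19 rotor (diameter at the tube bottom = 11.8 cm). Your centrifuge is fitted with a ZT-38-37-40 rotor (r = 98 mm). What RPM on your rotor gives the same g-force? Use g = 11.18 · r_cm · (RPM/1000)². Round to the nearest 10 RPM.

Original rotor: r = 11.8 / 2 = 5.9 cm
RCF = 11.18 × r × (N/1000)²
RCF_original = 11.18 × 5.9 × (21.92)² = 11.18 × 5.9 × 480.4864 ≈ 31,693.8 × g
Your rotor: r = 98 mm = 9.8 cm
31,693.8 = 11.18 × 9.8 × (N/1000)²
(N/1000)² = 31,693.8 / 109.564 = 289.272
N = 1000 × √289.272 ≈ 17,008.0

≈ 17010 RPM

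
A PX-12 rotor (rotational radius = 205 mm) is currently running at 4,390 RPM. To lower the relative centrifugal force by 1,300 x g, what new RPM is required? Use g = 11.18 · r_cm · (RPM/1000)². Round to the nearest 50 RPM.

r = 205 mm = 20.5 cm
Current RCF = 11.18 × 20.5 × (4.39)² = 11.18 × 20.5 × 19.2721 ≈ 4,417 × g
Target RCF = 4,417 − 1,300 = 3,117 × g
(N/1000)² = 3,117 / 229.19 = 13.60007
N = 1000 × √13.60007 ≈ 3,687.8

3700 RPM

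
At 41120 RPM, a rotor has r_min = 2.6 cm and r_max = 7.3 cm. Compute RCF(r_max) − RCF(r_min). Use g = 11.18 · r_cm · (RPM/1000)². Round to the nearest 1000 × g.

ΔRCF ≈ 89000 ×g

RCF_max = 11.18 × 7.3 × (41.12)² = 11.18 × 7.3 × 1,690.8544 ≈ 137,997.4 × g
RCF_min = 11.18 × 2.6 × (41.12)² = 11.18 × 2.6 × 1,690.8544 ≈ 49,149.8 × g
ΔRCF = 137,997.4 − 49,149.8 = 88,847.6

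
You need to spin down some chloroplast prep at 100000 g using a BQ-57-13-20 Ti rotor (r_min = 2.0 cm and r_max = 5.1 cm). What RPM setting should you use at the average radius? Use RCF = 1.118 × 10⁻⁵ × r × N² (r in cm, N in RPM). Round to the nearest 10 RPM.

50200 RPM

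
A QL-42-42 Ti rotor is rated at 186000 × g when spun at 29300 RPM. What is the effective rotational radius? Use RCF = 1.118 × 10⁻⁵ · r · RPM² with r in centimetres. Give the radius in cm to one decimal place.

r ≈ 19.4 cm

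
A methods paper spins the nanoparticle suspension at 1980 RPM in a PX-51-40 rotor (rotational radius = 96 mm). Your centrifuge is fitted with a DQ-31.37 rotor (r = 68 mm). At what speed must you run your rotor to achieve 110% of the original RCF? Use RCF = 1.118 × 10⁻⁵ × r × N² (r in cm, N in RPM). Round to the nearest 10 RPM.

Original rotor: r = 96 mm = 9.6 cm
RCF_original = 1.118 × 10⁻⁵ × 9.6 × (1980)² = 1.118 × 10⁻⁵ × 9.6 × 3,920,400 ≈ 420.8 × g
Target RCF = 1.1 × 420.8 ≈ 462.9 × g
Your rotor: r = 68 mm = 6.8 cm
462.9 = 1.118 × 10⁻⁵ × 6.8 × N²
N² = 462.9 / (7.6024 × 10⁻⁵) = 6,088,867
N ≈ √6,088,867 ≈ 2,467.6

≈ 2470 RPM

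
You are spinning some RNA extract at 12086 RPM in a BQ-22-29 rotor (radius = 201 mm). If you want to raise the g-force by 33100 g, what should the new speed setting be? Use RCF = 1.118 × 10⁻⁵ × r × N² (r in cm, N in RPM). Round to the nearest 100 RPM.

r = 201 mm = 20.1 cm
Current RCF = 1.118 × 10⁻⁵ × 20.1 × (12086)² = 1.118 × 10⁻⁵ × 20.1 × 146,071,396 ≈ 32,824.9 × g
Target RCF = 32,824.9 + 33,100 = 65,924.9 × g
N² = 65,924.9 / (22.4718 × 10⁻⁵) = 293,367,242
N ≈ √293,367,242 ≈ 17,128.0

≈ 17100 RPM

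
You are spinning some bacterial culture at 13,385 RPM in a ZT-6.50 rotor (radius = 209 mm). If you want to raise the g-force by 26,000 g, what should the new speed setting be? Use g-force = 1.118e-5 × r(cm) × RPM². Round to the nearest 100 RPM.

r = 209 mm = 20.9 cm
Current RCF = 1.118 × 10⁻⁵ × 20.9 × (13385)² = 1.118 × 10⁻⁵ × 20.9 × 179,158,225 ≈ 41,862.5 × g
Target RCF = 41,862.5 + 26,000 = 67,862.5 × g
N² = 67,862.5 / (23.3662 × 10⁻⁵) = 290,430,194
N ≈ √290,430,194 ≈ 17,042.0

17000 RPM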